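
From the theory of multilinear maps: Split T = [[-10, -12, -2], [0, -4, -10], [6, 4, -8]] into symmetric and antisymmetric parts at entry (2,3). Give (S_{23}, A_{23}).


T_{23} = -10
T_{32} = 4
S_{23} = (-10 + 4)/2 = -6/2 = -3
A_{23} = (-10 - 4)/2 = -14/2 = -7
Check: S + A = -3 + -7 = -10 = T_{23}.

(-3, -7)


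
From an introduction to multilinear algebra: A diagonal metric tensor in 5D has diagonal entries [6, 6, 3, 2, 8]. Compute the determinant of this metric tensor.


For a diagonal metric, the determinant is the product of diagonal entries.
Diagonal entries: 6, 6, 3, 2, 8
det(g) = 6 * 6 * 3 * 2 * 8 = 1728

1728


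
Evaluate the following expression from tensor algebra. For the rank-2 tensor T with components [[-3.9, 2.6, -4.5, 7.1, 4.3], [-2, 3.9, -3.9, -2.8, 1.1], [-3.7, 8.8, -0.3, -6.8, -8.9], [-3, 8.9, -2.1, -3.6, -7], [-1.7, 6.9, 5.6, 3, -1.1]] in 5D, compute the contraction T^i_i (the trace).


The contraction (trace) of a rank-2 tensor is the sum of its diagonal elements.
Diagonal entries: A[1,1] = -3.9, A[2,2] = 3.9, A[3,3] = -0.3, A[4,4] = -3.6, A[5,5] = -1.1
Tr(A) = -3.9 + 3.9 + -0.3 + -3.6 + -1.1 = -5

-5


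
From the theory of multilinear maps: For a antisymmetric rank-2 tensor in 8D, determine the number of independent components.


A antisymmetric rank-2 tensor in d dimensions has d(d-1)/2 independent components.
d = 8
d(d-1)/2 = 8 * 7 / 2 = 56 / 2 = 28

28


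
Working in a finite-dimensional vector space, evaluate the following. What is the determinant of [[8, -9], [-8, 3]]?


For a 2x2 matrix [[a, b], [c, d]], det = a*d - b*c.
a = 8, b = -9, c = -8, d = 3
a*d = 8 * 3 = 24
b*c = -9 * -8 = 72
det = 24 - 72 = -48

-48


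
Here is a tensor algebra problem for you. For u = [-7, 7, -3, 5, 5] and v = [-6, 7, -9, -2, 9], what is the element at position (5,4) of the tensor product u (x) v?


The outer product entry T_{ij} = u_i * v_j.
We need i=5, j=4.
u_5 = 5, v_4 = -2
T_{5,4} = 5 * -2 = -10

-10


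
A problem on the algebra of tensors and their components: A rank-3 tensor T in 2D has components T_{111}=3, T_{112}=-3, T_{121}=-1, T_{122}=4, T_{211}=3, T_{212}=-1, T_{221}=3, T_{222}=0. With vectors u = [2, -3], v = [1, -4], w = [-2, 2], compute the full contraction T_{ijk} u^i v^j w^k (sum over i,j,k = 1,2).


S = sum over i,j,k of T_{ijk} u_i v_j w_k. Expanding all 8 terms:
T_{111}*u_1*v_1*w_1 = 3*2*1*-2 = -12  (running total: -12)
T_{112}*u_1*v_1*w_2 = -3*2*1*2 = -12  (running total: -24)
T_{121}*u_1*v_2*w_1 = -1*2*-4*-2 = -16  (running total: -40)
T_{122}*u_1*v_2*w_2 = 4*2*-4*2 = -64  (running total: -104)
T_{211}*u_2*v_1*w_1 = 3*-3*1*-2 = 18  (running total: -86)
T_{212}*u_2*v_1*w_2 = -1*-3*1*2 = 6  (running total: -80)
T_{221}*u_2*v_2*w_1 = 3*-3*-4*-2 = -72  (running total: -152)
T_{222}*u_2*v_2*w_2 = 0*-3*-4*2 = 0  (running total: -152)
S = -152

-152


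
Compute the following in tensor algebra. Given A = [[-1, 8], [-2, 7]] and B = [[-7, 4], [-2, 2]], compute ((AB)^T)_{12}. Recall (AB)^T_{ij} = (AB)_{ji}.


(AB)^T_{ij} = (AB)_{ji} = sum_k A_{jk} B_{ki}.
For i=1, j=2 we need (AB)_{21}:
A_{21} * B_{11} = -2 * -7 = 14
A_{22} * B_{21} = 7 * -2 = -14
Sum = 14 + -14 = 0

0


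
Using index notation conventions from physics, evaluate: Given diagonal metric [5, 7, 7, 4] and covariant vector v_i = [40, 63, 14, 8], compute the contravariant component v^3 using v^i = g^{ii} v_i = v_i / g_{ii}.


To raise an index with a diagonal metric: v^i = v_i / g_{ii}.
For index 3: v_3 = 14, g_{33} = 7
v^3 = 14 / 7 = 2

2


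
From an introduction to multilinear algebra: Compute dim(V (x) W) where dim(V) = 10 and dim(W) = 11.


The dimension of a tensor product is the product of dimensions.
dim(V) = 10, dim(W) = 11
dim(V (x) W) = 10 * 11 = 110

110


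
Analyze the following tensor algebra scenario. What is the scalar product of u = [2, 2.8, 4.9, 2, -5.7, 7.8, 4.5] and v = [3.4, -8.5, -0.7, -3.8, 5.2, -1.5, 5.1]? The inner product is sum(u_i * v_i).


The inner product u . v = sum of u_i * v_i.
Term-by-term: 2 * 3.4, 2.8 * -8.5, 4.9 * -0.7, 2 * -3.8, -5.7 * 5.2, 7.8 * -1.5, 4.5 * 5.1
Products: 6.8, -23.8, -3.43, -7.6, -29.64, -11.7, 22.95
Sum = 6.8 + -23.8 + -3.43 + -7.6 + -29.64 + -11.7 + 22.95 = -46.42

-46.42


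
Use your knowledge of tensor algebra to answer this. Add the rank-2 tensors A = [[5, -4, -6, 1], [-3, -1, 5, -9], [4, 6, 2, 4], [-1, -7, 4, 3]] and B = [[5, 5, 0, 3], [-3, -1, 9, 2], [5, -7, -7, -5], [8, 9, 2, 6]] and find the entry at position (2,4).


Tensor addition is component-wise: (A + B)_{ij} = A_{ij} + B_{ij}.
A_{24} = -9
B_{24} = 2
(A + B)_{24} = -9 + 2 = -7

-7


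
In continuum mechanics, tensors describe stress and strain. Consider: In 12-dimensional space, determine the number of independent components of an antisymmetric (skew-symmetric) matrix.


An antisymmetric rank-2 tensor satisfies A_{ij} = -A_{ji}, so diagonal entries are zero.
The independent components are the upper-triangular entries: C(n, 2) = n(n-1)/2.
n = 12
C(12, 2) = 12 * 11 / 2 = 132 / 2 = 66

66


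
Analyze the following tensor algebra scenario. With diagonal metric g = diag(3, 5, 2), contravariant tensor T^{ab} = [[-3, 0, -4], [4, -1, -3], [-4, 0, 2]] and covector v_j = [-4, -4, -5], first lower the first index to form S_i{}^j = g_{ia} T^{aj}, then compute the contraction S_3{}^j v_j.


Step 1: lower the first index. For a diagonal metric, g_{ia} T^{aj} = g_{ii} T^{ij} (no sum on i).
g_{33} = 2
S_3{}^1 = 2 * T^{31} = 2 * -4 = -8
S_3{}^2 = 2 * T^{32} = 2 * 0 = 0
S_3{}^3 = 2 * T^{33} = 2 * 2 = 4
Step 2: contract S_3{}^j with v_j.
S_3{}^1 * v_1 = -8 * -4 = 32
S_3{}^2 * v_2 = 0 * -4 = 0
S_3{}^3 * v_3 = 4 * -5 = -20
Result = 32 + 0 + -20 = 12

12


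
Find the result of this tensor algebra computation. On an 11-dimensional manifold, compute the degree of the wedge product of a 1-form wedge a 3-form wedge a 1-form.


The degree of a wedge product is the sum of the degrees of the individual forms.
Degrees: 1, 3, 1
Total degree = 1 + 3 + 1 = 5

5


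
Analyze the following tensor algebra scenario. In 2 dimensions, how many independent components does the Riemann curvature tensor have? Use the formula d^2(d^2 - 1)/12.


The Riemann tensor in d dimensions has d^2(d^2 - 1)/12 independent components.
d = 2, so d^2 = 4
d^2 - 1 = 3
d^2(d^2 - 1) = 4 * 3 = 12
Divide by 12: 12 / 12 = 1

1


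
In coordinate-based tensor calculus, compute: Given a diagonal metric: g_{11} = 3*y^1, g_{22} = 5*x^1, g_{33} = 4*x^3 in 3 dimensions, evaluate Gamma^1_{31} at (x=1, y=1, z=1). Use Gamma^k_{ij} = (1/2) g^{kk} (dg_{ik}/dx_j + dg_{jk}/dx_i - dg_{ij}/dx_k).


For a diagonal metric, Gamma^k_{ij} = (1/2) g^{kk} (dg_{ik}/dx_j + dg_{jk}/dx_i - dg_{ij}/dx_k).
The metric is diagonal, so g_{ab} = 0 for a != b.
At the given point: g_{11} = 3, g_{22} = 5, g_{33} = 4
g^{11} = 1/3
dg_{31}/dx_1 = 0 (off-diagonal)
dg_{11}/dx_3 = dg_{11}/dx_3 = 0
dg_{31}/dx_1 = 0 (off-diagonal)
Numerator = 0 + 0 - 0 = 0
Gamma^1_{31} = 0 / (2 * 3) = 0

0


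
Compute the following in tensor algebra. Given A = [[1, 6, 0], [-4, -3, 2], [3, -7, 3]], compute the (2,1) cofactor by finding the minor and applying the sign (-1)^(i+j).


To find cofactor C_{21}, delete row 2 and column 1.
The resulting 2x2 submatrix is: [[6, 0], [-7, 3]]
Minor M_{21} = 6*3 - 0*-7
  = 18 - 0 = 18
Sign = (-1)^(2+1) = (-1)^3 = -1
Cofactor C_{21} = -1 * 18 = -18

-18


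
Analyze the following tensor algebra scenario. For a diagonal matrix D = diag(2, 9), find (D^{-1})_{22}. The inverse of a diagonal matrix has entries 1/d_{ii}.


For a diagonal matrix, the inverse has entries (D^{-1})_{ii} = 1/d_{ii}.
The diagonal entries are: d_{11} = 2, d_{22} = 9
We need (D^{-1})_{22} = 1/d_{22} = 1/9 = 1/9

1/9


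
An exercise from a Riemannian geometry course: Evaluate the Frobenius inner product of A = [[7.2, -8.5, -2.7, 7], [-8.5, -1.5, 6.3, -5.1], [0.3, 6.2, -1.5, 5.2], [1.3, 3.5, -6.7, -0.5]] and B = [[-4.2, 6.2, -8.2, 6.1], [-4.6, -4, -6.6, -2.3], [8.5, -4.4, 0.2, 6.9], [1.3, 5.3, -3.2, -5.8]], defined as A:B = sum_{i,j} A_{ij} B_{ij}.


A:B = sum over all i,j of A_{ij} * B_{ij}.
Row 1: 7.2*-4.2=-30.24, -8.5*6.2=-52.7, -2.7*-8.2=22.14, 7*6.1=42.7 => row sum = -18.1
Row 2: -8.5*-4.6=39.1, -1.5*-4=6, 6.3*-6.6=-41.58, -5.1*-2.3=11.73 => row sum = 15.25
Row 3: 0.3*8.5=2.55, 6.2*-4.4=-27.28, -1.5*0.2=-0.3, 5.2*6.9=35.88 => row sum = 10.85
Row 4: 1.3*1.3=1.69, 3.5*5.3=18.55, -6.7*-3.2=21.44, -0.5*-5.8=2.9 => row sum = 44.58
Total = -18.1 + 15.25 + 10.85 + 44.58 = 52.58

52.58


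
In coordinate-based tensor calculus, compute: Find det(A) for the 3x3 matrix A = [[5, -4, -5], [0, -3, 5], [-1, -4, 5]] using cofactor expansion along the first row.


Expanding along the first row, det(A) = a11*M_11 - a12*M_12 + a13*M_13, where M_1j is the (1,j) minor.
Minor M_11 = -3*5 - 5*-4 = 5
Minor M_12 = 0*5 - 5*-1 = 5
Minor M_13 = 0*-4 - -3*-1 = -3
det = 5*(5) - -4*(5) + -5*(-3)
    = 25 - -20 + 15
    = 60

60


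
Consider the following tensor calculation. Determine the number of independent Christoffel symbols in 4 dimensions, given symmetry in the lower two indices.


Christoffel symbols Gamma^k_{ij} are symmetric in i,j, so there are d * d(d+1)/2 independent symbols.
d = 4
d(d+1)/2 = 4 * 5 / 2 = 10
Total = 4 * 10 = 40

40


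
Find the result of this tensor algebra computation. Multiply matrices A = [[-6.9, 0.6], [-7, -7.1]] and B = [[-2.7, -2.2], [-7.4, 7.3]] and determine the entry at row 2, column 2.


(AB)_{ij} = sum_k A_{ik} B_{kj}.
For i=2, j=2:
A_{21} * B_{12} = -7 * -2.2 = 15.4
A_{22} * B_{22} = -7.1 * 7.3 = -51.83
Sum = 15.4 + -51.83 = -36.43

-36.43


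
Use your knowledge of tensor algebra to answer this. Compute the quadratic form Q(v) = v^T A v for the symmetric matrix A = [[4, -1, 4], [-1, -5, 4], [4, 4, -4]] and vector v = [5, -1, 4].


First compute Av:
(Av)_1 = 4*5 + -1*-1 + 4*4 = 37
(Av)_2 = -1*5 + -5*-1 + 4*4 = 16
(Av)_3 = 4*5 + 4*-1 + -4*4 = 0
Av = [37, 16, 0]
Then v^T (Av) = 5*37 + -1*16 + 4*0
= 185 + -16 + 0 = 169

169


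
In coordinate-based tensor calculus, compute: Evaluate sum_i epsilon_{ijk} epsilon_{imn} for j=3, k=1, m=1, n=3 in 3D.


Using the identity: epsilon_{ijk} epsilon_{imn} = delta_{jm} delta_{kn} - delta_{jn} delta_{km}.
delta_{31} = 0
delta_{13} = 0
delta_{33} = 1
delta_{11} = 1
Result = 0 * 0 - 1 * 1 = 0 - 1 = -1

-1


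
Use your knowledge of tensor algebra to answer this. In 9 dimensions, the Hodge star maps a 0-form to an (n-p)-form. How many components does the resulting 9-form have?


The Hodge dual of a p-form on an n-dimensional manifold is an (n-p)-form.
n = 9, p = 0, so dual degree = 9 - 0 = 9
The number of components is C(n, n-p) = C(9, 9) = 1

1


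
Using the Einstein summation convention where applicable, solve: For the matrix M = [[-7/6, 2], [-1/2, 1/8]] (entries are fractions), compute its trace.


The trace is the sum of diagonal entries.
Diagonal: M[1,1] = -7/6, M[2,2] = 1/8
Tr(M) = -7/6 + 1/8
Computing step by step:
After adding M[1,1]: -7/6
After adding M[2,2]: -25/24
Tr(M) = -25/24

-25/24


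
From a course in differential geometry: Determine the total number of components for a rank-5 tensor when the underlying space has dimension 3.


The number of components of a rank-r tensor in d dimensions is d^r.
Here d = 3 and r = 5.
3^5 = 243

243


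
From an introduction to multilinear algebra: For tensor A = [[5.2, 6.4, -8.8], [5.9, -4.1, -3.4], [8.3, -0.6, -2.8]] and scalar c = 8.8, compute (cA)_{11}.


Scalar multiplication: (cA)_{ij} = c * A_{ij}.
c = 8.8
A_{11} = 5.2
(cA)_{11} = 8.8 * 5.2 = 45.76

45.76


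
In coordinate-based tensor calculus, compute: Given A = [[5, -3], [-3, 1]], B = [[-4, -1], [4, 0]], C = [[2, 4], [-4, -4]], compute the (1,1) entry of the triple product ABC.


(ABC)_{11} = sum_m (AB)_{1m} C_{m1}. First compute row 1 of AB.
(AB)_{11} = 5*-4 + -3*4 = -32
(AB)_{12} = 5*-1 + -3*0 = -5
Now contract with column 1 of C:
(AB)_{11} * C_{11} = -32 * 2 = -64
(AB)_{12} * C_{21} = -5 * -4 = 20
(ABC)_{11} = -64 + 20 = -44

-44


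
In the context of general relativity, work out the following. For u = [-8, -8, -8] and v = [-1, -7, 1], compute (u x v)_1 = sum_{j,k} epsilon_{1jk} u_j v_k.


(u x v)_1 = sum_{j,k} epsilon_{1jk} u_j v_k. Only permutations of (1,2,3) contribute; the two non-zero terms are:
eps_{123} u_2 v_3 = 1 * -8 * 1 = -8
eps_{132} u_3 v_2 = -1 * -8 * -7 = -56
(u x v)_1 = -64

-64


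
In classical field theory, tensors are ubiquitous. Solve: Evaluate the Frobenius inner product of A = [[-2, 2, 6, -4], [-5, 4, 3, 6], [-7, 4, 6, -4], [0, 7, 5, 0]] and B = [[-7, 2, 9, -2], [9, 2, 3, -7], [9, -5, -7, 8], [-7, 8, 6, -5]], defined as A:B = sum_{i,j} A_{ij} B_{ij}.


A:B = sum over all i,j of A_{ij} * B_{ij}.
Row 1: -2*-7=14, 2*2=4, 6*9=54, -4*-2=8 => row sum = 80
Row 2: -5*9=-45, 4*2=8, 3*3=9, 6*-7=-42 => row sum = -70
Row 3: -7*9=-63, 4*-5=-20, 6*-7=-42, -4*8=-32 => row sum = -157
Row 4: 0*-7=0, 7*8=56, 5*6=30, 0*-5=0 => row sum = 86
Total = 80 + -70 + -157 + 86 = -61

-61


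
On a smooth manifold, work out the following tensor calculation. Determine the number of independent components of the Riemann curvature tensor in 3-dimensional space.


The Riemann tensor in d dimensions has d^2(d^2 - 1)/12 independent components.
d = 3, so d^2 = 9
d^2 - 1 = 8
d^2(d^2 - 1) = 9 * 8 = 72
Divide by 12: 72 / 12 = 6

6


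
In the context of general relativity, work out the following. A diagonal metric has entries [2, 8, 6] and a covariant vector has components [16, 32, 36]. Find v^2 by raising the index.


To raise an index with a diagonal metric: v^i = v_i / g_{ii}.
For index 2: v_2 = 32, g_{22} = 8
v^2 = 32 / 8 = 4

4


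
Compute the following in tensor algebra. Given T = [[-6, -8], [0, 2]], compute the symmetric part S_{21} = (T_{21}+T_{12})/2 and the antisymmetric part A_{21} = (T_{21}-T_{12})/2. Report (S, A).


T_{21} = 0
T_{12} = -8
S_{21} = (0 + -8)/2 = -8/2 = -4
A_{21} = (0 - -8)/2 = 8/2 = 4
Check: S + A = -4 + 4 = 0 = T_{21}.

(-4, 4)


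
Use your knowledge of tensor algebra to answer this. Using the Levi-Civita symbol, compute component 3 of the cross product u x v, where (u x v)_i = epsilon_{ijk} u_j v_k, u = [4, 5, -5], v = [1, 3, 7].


(u x v)_3 = sum_{j,k} epsilon_{3jk} u_j v_k. Only permutations of (1,2,3) contribute; the two non-zero terms are:
eps_{312} u_1 v_2 = 1 * 4 * 3 = 12
eps_{321} u_2 v_1 = -1 * 5 * 1 = -5
(u x v)_3 = 7

7


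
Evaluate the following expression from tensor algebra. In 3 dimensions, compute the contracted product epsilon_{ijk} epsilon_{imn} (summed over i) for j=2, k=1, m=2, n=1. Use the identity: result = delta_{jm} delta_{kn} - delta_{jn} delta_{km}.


Using the identity: epsilon_{ijk} epsilon_{imn} = delta_{jm} delta_{kn} - delta_{jn} delta_{km}.
delta_{22} = 1
delta_{11} = 1
delta_{21} = 0
delta_{12} = 0
Result = 1 * 1 - 0 * 0 = 1 - 0 = 1

1


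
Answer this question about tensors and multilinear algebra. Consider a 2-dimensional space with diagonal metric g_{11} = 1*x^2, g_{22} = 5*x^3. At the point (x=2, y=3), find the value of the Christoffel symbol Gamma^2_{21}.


For a diagonal metric, Gamma^k_{ij} = (1/2) g^{kk} (dg_{ik}/dx_j + dg_{jk}/dx_i - dg_{ij}/dx_k).
The metric is diagonal, so g_{ab} = 0 for a != b.
At the given point: g_{11} = 4, g_{22} = 40
g^{22} = 1/40
dg_{22}/dx_1 = dg_{22}/dx_1 = 60
dg_{12}/dx_2 = 0 (off-diagonal)
dg_{21}/dx_2 = 0 (off-diagonal)
Numerator = 60 + 0 - 0 = 60
Gamma^2_{21} = 60 / (2 * 40) = 3/4

3/4


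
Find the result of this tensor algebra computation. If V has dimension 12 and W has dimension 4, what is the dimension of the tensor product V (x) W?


The dimension of a tensor product is the product of dimensions.
dim(V) = 12, dim(W) = 4
dim(V (x) W) = 12 * 4 = 48

48


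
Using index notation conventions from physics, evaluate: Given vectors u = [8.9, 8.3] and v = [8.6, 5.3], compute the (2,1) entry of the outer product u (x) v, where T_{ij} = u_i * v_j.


The outer product entry T_{ij} = u_i * v_j.
We need i=2, j=1.
u_2 = 8.3, v_1 = 8.6
T_{2,1} = 8.3 * 8.6 = 71.38

71.38


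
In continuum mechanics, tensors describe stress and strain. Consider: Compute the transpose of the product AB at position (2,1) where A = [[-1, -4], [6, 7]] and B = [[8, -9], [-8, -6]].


(AB)^T_{ij} = (AB)_{ji} = sum_k A_{jk} B_{ki}.
For i=2, j=1 we need (AB)_{12}:
A_{11} * B_{12} = -1 * -9 = 9
A_{12} * B_{22} = -4 * -6 = 24
Sum = 9 + 24 = 33

33


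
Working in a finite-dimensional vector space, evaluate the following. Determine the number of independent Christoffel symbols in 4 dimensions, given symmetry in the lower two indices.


Christoffel symbols Gamma^k_{ij} are symmetric in i,j, so there are d * d(d+1)/2 independent symbols.
d = 4
d(d+1)/2 = 4 * 5 / 2 = 10
Total = 4 * 10 = 40

40


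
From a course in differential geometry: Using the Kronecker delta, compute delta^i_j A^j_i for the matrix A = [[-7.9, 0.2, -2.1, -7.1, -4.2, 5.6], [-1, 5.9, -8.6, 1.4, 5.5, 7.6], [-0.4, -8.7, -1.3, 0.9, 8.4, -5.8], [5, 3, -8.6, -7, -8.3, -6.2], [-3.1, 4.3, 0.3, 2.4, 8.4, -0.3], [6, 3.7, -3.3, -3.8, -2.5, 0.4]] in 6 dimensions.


The contraction (trace) of a rank-2 tensor is the sum of its diagonal elements.
Diagonal entries: A[1,1] = -7.9, A[2,2] = 5.9, A[3,3] = -1.3, A[4,4] = -7, A[5,5] = 8.4, A[6,6] = 0.4
Tr(A) = -7.9 + 5.9 + -1.3 + -7 + 8.4 + 0.4 = -1.5

-1.5


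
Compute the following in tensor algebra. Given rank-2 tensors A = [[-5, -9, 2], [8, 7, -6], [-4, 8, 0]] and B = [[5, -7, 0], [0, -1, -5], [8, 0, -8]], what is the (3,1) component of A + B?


Tensor addition is component-wise: (A + B)_{ij} = A_{ij} + B_{ij}.
A_{31} = -4
B_{31} = 8
(A + B)_{31} = -4 + 8 = 4

4


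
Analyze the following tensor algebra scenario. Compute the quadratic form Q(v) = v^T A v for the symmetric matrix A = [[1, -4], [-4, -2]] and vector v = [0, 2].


First compute Av:
(Av)_1 = 1*0 + -4*2 = -8
(Av)_2 = -4*0 + -2*2 = -4
Av = [-8, -4]
Then v^T (Av) = 0*-8 + 2*-4
= 0 + -8 = -8

-8


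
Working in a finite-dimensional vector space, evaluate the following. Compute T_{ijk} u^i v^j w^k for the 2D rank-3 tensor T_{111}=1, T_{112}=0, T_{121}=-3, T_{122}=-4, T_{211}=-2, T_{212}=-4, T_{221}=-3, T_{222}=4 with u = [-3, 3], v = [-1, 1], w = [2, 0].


S = sum over i,j,k of T_{ijk} u_i v_j w_k. Expanding all 8 terms:
T_{111}*u_1*v_1*w_1 = 1*-3*-1*2 = 6  (running total: 6)
T_{112}*u_1*v_1*w_2 = 0*-3*-1*0 = 0  (running total: 6)
T_{121}*u_1*v_2*w_1 = -3*-3*1*2 = 18  (running total: 24)
T_{122}*u_1*v_2*w_2 = -4*-3*1*0 = 0  (running total: 24)
T_{211}*u_2*v_1*w_1 = -2*3*-1*2 = 12  (running total: 36)
T_{212}*u_2*v_1*w_2 = -4*3*-1*0 = 0  (running total: 36)
T_{221}*u_2*v_2*w_1 = -3*3*1*2 = -18  (running total: 18)
T_{222}*u_2*v_2*w_2 = 4*3*1*0 = 0  (running total: 18)
S = 18

18


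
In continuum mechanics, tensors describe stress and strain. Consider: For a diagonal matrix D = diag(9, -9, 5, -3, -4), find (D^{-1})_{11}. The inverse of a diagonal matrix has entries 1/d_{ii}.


For a diagonal matrix, the inverse has entries (D^{-1})_{ii} = 1/d_{ii}.
The diagonal entries are: d_{11} = 9, d_{22} = -9, d_{33} = 5, d_{44} = -3, d_{55} = -4
We need (D^{-1})_{11} = 1/d_{11} = 1/9 = 1/9

1/9


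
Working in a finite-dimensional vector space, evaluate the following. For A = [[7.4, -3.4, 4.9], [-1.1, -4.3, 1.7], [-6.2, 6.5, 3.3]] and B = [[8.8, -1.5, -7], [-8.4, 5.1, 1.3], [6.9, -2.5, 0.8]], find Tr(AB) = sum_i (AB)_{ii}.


Tr(AB) = sum_i (AB)_{ii} where (AB)_{ii} = sum_k A_{ik} B_{ki}.
(AB)_{11} = 7.4*8.8 + -3.4*-8.4 + 4.9*6.9 = 127.49
(AB)_{22} = -1.1*-1.5 + -4.3*5.1 + 1.7*-2.5 = -24.53
(AB)_{33} = -6.2*-7 + 6.5*1.3 + 3.3*0.8 = 54.49
Tr(AB) = 127.49 + -24.53 + 54.49 = 157.45

157.45


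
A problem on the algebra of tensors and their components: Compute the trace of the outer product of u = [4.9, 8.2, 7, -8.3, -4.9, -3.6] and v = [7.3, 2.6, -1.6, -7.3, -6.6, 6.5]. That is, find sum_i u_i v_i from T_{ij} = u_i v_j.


The outer product gives T_{ij} = u_i v_j.
The trace (contraction) is Tr(T) = sum_i T_{ii} = sum_i u_i v_i.
Diagonal entries:
T_{11} = u_1 * v_1 = 4.9 * 7.3 = 35.77
T_{22} = u_2 * v_2 = 8.2 * 2.6 = 21.32
T_{33} = u_3 * v_3 = 7 * -1.6 = -11.2
T_{44} = u_4 * v_4 = -8.3 * -7.3 = 60.59
T_{55} = u_5 * v_5 = -4.9 * -6.6 = 32.34
T_{66} = u_6 * v_6 = -3.6 * 6.5 = -23.4
Tr(T) = 35.77 + 21.32 + -11.2 + 60.59 + 32.34 + -23.4 = 115.42

115.42


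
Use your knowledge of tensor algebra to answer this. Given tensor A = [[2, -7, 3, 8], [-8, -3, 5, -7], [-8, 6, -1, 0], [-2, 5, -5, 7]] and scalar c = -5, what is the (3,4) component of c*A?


Scalar multiplication: (cA)_{ij} = c * A_{ij}.
c = -5
A_{34} = 0
(cA)_{34} = -5 * 0 = 0

0


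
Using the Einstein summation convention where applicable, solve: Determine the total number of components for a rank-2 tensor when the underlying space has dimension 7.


The number of components of a rank-r tensor in d dimensions is d^r.
Here d = 7 and r = 2.
7^2 = 49

49


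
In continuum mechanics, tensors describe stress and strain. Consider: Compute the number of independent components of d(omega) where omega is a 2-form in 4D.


The exterior derivative of a p-form is a (p+1)-form.
Its number of independent components is C(n, p+1).
n = 4, p+1 = 3
C(4, 3) = 4

4


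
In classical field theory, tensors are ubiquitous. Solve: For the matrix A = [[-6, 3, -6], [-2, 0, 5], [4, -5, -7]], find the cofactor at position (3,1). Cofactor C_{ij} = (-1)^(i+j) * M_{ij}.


To find cofactor C_{31}, delete row 3 and column 1.
The resulting 2x2 submatrix is: [[3, -6], [0, 5]]
Minor M_{31} = 3*5 - -6*0
  = 15 - 0 = 15
Sign = (-1)^(3+1) = (-1)^4 = 1
Cofactor C_{31} = 1 * 15 = 15

15


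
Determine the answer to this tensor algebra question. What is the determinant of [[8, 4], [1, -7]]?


For a 2x2 matrix [[a, b], [c, d]], det = a*d - b*c.
a = 8, b = 4, c = 1, d = -7
a*d = 8 * -7 = -56
b*c = 4 * 1 = 4
det = -56 - 4 = -60

-60


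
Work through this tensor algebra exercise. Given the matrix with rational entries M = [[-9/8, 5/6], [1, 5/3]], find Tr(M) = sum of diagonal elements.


The trace is the sum of diagonal entries.
Diagonal: M[1,1] = -9/8, M[2,2] = 5/3
Tr(M) = -9/8 + 5/3
Computing step by step:
After adding M[1,1]: -9/8
After adding M[2,2]: 13/24
Tr(M) = 13/24

13/24


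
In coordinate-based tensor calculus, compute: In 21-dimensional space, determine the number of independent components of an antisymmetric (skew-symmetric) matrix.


An antisymmetric rank-2 tensor satisfies A_{ij} = -A_{ji}, so diagonal entries are zero.
The independent components are the upper-triangular entries: C(n, 2) = n(n-1)/2.
n = 21
C(21, 2) = 21 * 20 / 2 = 420 / 2 = 210

210


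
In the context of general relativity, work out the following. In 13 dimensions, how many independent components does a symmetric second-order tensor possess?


A symmetric rank-2 tensor in d dimensions has d(d+1)/2 independent components.
d = 13
d(d+1)/2 = 13 * 14 / 2 = 182 / 2 = 91

91


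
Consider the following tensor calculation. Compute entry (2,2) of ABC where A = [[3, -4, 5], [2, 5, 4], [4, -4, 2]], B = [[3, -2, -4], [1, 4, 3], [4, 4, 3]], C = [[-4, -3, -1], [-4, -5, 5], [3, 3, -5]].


(ABC)_{22} = sum_m (AB)_{2m} C_{m2}. First compute row 2 of AB.
(AB)_{21} = 2*3 + 5*1 + 4*4 = 27
(AB)_{22} = 2*-2 + 5*4 + 4*4 = 32
(AB)_{23} = 2*-4 + 5*3 + 4*3 = 19
Now contract with column 2 of C:
(AB)_{21} * C_{12} = 27 * -3 = -81
(AB)_{22} * C_{22} = 32 * -5 = -160
(AB)_{23} * C_{32} = 19 * 3 = 57
(ABC)_{22} = -81 + -160 + 57 = -184

-184


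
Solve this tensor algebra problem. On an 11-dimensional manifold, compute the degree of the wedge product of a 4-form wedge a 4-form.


The degree of a wedge product is the sum of the degrees of the individual forms.
Degrees: 4, 4
Total degree = 4 + 4 = 8

8


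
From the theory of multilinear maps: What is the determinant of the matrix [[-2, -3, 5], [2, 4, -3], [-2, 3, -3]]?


Expanding along the first row, det(A) = a11*M_11 - a12*M_12 + a13*M_13, where M_1j is the (1,j) minor.
Minor M_11 = 4*-3 - -3*3 = -3
Minor M_12 = 2*-3 - -3*-2 = -12
Minor M_13 = 2*3 - 4*-2 = 14
det = -2*(-3) - -3*(-12) + 5*(14)
    = 6 - 36 + 70
    = 40

40


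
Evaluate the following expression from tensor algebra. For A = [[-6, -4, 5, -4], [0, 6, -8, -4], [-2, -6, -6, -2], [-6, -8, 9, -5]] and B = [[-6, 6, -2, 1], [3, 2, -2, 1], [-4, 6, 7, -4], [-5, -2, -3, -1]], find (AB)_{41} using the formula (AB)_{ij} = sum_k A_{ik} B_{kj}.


(AB)_{ij} = sum_k A_{ik} B_{kj}.
For i=4, j=1:
A_{41} * B_{11} = -6 * -6 = 36
A_{42} * B_{21} = -8 * 3 = -24
A_{43} * B_{31} = 9 * -4 = -36
A_{44} * B_{41} = -5 * -5 = 25
Sum = 36 + -24 + -36 + 25 = 1

1


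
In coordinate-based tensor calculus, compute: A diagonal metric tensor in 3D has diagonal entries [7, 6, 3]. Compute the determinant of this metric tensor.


For a diagonal metric, the determinant is the product of diagonal entries.
Diagonal entries: 7, 6, 3
det(g) = 7 * 6 * 3 = 126

126


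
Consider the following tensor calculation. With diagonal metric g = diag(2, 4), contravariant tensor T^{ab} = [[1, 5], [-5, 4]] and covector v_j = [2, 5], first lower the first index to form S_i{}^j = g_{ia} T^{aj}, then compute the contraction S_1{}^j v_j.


Step 1: lower the first index. For a diagonal metric, g_{ia} T^{aj} = g_{ii} T^{ij} (no sum on i).
g_{11} = 2
S_1{}^1 = 2 * T^{11} = 2 * 1 = 2
S_1{}^2 = 2 * T^{12} = 2 * 5 = 10
Step 2: contract S_1{}^j with v_j.
S_1{}^1 * v_1 = 2 * 2 = 4
S_1{}^2 * v_2 = 10 * 5 = 50
Result = 4 + 50 = 54

54


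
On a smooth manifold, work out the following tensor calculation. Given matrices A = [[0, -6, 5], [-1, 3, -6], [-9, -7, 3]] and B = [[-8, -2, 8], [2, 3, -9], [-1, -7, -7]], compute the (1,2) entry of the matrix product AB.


(AB)_{ij} = sum_k A_{ik} B_{kj}.
For i=1, j=2:
A_{11} * B_{12} = 0 * -2 = 0
A_{12} * B_{22} = -6 * 3 = -18
A_{13} * B_{32} = 5 * -7 = -35
Sum = 0 + -18 + -35 = -53

-53


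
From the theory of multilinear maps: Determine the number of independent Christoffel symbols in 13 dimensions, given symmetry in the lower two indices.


Christoffel symbols Gamma^k_{ij} are symmetric in i,j, so there are d * d(d+1)/2 independent symbols.
d = 13
d(d+1)/2 = 13 * 14 / 2 = 91
Total = 13 * 91 = 1183

1183


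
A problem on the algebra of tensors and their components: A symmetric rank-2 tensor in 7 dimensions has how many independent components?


A symmetric rank-2 tensor in d dimensions has d(d+1)/2 independent components.
d = 7
d(d+1)/2 = 7 * 8 / 2 = 56 / 2 = 28

28


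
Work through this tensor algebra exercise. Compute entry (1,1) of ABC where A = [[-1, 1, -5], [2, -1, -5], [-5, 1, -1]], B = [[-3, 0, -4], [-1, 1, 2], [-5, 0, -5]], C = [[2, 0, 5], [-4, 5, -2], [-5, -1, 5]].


(ABC)_{11} = sum_m (AB)_{1m} C_{m1}. First compute row 1 of AB.
(AB)_{11} = -1*-3 + 1*-1 + -5*-5 = 27
(AB)_{12} = -1*0 + 1*1 + -5*0 = 1
(AB)_{13} = -1*-4 + 1*2 + -5*-5 = 31
Now contract with column 1 of C:
(AB)_{11} * C_{11} = 27 * 2 = 54
(AB)_{12} * C_{21} = 1 * -4 = -4
(AB)_{13} * C_{31} = 31 * -5 = -155
(ABC)_{11} = 54 + -4 + -155 = -105

-105


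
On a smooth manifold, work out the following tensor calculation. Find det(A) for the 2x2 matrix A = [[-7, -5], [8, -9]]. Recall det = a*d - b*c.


For a 2x2 matrix [[a, b], [c, d]], det = a*d - b*c.
a = -7, b = -5, c = 8, d = -9
a*d = -7 * -9 = 63
b*c = -5 * 8 = -40
det = 63 - -40 = 103

103


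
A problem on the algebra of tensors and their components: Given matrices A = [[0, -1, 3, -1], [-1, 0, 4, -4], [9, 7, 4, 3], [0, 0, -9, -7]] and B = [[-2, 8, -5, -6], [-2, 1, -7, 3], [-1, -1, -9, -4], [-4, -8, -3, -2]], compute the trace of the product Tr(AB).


Tr(AB) = sum_i (AB)_{ii} where (AB)_{ii} = sum_k A_{ik} B_{ki}.
(AB)_{11} = 0*-2 + -1*-2 + 3*-1 + -1*-4 = 3
(AB)_{22} = -1*8 + 0*1 + 4*-1 + -4*-8 = 20
(AB)_{33} = 9*-5 + 7*-7 + 4*-9 + 3*-3 = -139
(AB)_{44} = 0*-6 + 0*3 + -9*-4 + -7*-2 = 50
Tr(AB) = 3 + 20 + -139 + 50 = -66

-66


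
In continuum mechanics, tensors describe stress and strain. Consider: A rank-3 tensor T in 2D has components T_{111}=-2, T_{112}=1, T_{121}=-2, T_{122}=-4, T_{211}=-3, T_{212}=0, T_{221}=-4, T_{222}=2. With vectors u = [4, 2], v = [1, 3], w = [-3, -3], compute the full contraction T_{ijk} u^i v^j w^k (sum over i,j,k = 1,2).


S = sum over i,j,k of T_{ijk} u_i v_j w_k. Expanding all 8 terms:
T_{111}*u_1*v_1*w_1 = -2*4*1*-3 = 24  (running total: 24)
T_{112}*u_1*v_1*w_2 = 1*4*1*-3 = -12  (running total: 12)
T_{121}*u_1*v_2*w_1 = -2*4*3*-3 = 72  (running total: 84)
T_{122}*u_1*v_2*w_2 = -4*4*3*-3 = 144  (running total: 228)
T_{211}*u_2*v_1*w_1 = -3*2*1*-3 = 18  (running total: 246)
T_{212}*u_2*v_1*w_2 = 0*2*1*-3 = 0  (running total: 246)
T_{221}*u_2*v_2*w_1 = -4*2*3*-3 = 72  (running total: 318)
T_{222}*u_2*v_2*w_2 = 2*2*3*-3 = -36  (running total: 282)
S = 282

282


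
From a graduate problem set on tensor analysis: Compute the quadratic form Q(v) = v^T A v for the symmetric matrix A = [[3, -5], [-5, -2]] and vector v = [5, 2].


First compute Av:
(Av)_1 = 3*5 + -5*2 = 5
(Av)_2 = -5*5 + -2*2 = -29
Av = [5, -29]
Then v^T (Av) = 5*5 + 2*-29
= 25 + -58 = -33

-33


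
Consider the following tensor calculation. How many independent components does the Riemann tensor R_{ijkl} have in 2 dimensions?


The Riemann tensor in d dimensions has d^2(d^2 - 1)/12 independent components.
d = 2, so d^2 = 4
d^2 - 1 = 3
d^2(d^2 - 1) = 4 * 3 = 12
Divide by 12: 12 / 12 = 1

1


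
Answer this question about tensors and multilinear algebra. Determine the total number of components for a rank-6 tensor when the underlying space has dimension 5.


The number of components of a rank-r tensor in d dimensions is d^r.
Here d = 5 and r = 6.
5^6 = 15625

15625


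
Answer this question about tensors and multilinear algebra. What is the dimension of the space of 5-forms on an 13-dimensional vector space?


The dimension of the space of p-forms on an n-dimensional space is C(n, p).
n = 13, p = 5
C(13, 5) = 13! / (5! * 8!) = 1287

1287


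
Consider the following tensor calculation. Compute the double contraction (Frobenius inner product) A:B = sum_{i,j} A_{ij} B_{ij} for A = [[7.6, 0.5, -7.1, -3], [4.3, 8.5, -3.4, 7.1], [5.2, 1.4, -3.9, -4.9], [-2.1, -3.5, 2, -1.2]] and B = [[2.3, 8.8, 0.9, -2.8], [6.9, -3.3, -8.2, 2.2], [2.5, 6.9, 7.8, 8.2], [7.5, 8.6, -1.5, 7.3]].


A:B = sum over all i,j of A_{ij} * B_{ij}.
Row 1: 7.6*2.3=17.48, 0.5*8.8=4.4, -7.1*0.9=-6.39, -3*-2.8=8.4 => row sum = 23.89
Row 2: 4.3*6.9=29.67, 8.5*-3.3=-28.05, -3.4*-8.2=27.88, 7.1*2.2=15.62 => row sum = 45.12
Row 3: 5.2*2.5=13, 1.4*6.9=9.66, -3.9*7.8=-30.42, -4.9*8.2=-40.18 => row sum = -47.94
Row 4: -2.1*7.5=-15.75, -3.5*8.6=-30.1, 2*-1.5=-3, -1.2*7.3=-8.76 => row sum = -57.61
Total = 23.89 + 45.12 + -47.94 + -57.61 = -36.54

-36.54


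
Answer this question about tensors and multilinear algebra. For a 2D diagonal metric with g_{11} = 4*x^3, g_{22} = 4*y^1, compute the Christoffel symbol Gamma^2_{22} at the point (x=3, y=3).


For a diagonal metric, Gamma^k_{ij} = (1/2) g^{kk} (dg_{ik}/dx_j + dg_{jk}/dx_i - dg_{ij}/dx_k).
The metric is diagonal, so g_{ab} = 0 for a != b.
At the given point: g_{11} = 108, g_{22} = 12
g^{22} = 1/12
dg_{22}/dx_2 = dg_{22}/dx_2 = 4
dg_{22}/dx_2 = dg_{22}/dx_2 = 4
dg_{22}/dx_2 = dg_{22}/dx_2 = 4
Numerator = 4 + 4 - 4 = 4
Gamma^2_{22} = 4 / (2 * 12) = 1/6

1/6


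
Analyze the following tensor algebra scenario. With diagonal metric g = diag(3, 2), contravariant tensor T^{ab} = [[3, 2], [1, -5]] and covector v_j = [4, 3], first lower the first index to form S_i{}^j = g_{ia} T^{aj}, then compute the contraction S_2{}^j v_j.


Step 1: lower the first index. For a diagonal metric, g_{ia} T^{aj} = g_{ii} T^{ij} (no sum on i).
g_{22} = 2
S_2{}^1 = 2 * T^{21} = 2 * 1 = 2
S_2{}^2 = 2 * T^{22} = 2 * -5 = -10
Step 2: contract S_2{}^j with v_j.
S_2{}^1 * v_1 = 2 * 4 = 8
S_2{}^2 * v_2 = -10 * 3 = -30
Result = 8 + -30 = -22

-22


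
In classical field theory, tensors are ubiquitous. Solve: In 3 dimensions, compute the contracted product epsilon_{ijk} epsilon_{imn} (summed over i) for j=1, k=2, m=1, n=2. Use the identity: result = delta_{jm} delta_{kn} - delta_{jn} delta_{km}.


Using the identity: epsilon_{ijk} epsilon_{imn} = delta_{jm} delta_{kn} - delta_{jn} delta_{km}.
delta_{11} = 1
delta_{22} = 1
delta_{12} = 0
delta_{21} = 0
Result = 1 * 1 - 0 * 0 = 1 - 0 = 1

1


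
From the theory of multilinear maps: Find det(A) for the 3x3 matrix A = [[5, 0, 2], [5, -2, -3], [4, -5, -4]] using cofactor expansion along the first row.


Expanding along the first row, det(A) = a11*M_11 - a12*M_12 + a13*M_13, where M_1j is the (1,j) minor.
Minor M_11 = -2*-4 - -3*-5 = -7
Minor M_12 = 5*-4 - -3*4 = -8
Minor M_13 = 5*-5 - -2*4 = -17
det = 5*(-7) - 0*(-8) + 2*(-17)
    = -35 - 0 + -34
    = -69

-69


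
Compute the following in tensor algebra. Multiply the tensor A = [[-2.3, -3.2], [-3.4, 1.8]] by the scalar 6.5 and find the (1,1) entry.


Scalar multiplication: (cA)_{ij} = c * A_{ij}.
c = 6.5
A_{11} = -2.3
(cA)_{11} = 6.5 * -2.3 = -14.95

-14.95


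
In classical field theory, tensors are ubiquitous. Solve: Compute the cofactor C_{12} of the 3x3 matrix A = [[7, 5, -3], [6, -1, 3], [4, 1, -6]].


To find cofactor C_{12}, delete row 1 and column 2.
The resulting 2x2 submatrix is: [[6, 3], [4, -6]]
Minor M_{12} = 6*-6 - 3*4
  = -36 - 12 = -48
Sign = (-1)^(1+2) = (-1)^3 = -1
Cofactor C_{12} = -1 * -48 = 48

48


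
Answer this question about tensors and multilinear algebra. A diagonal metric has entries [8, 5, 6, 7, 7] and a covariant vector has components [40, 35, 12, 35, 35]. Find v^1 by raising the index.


To raise an index with a diagonal metric: v^i = v_i / g_{ii}.
For index 1: v_1 = 40, g_{11} = 8
v^1 = 40 / 8 = 5

5


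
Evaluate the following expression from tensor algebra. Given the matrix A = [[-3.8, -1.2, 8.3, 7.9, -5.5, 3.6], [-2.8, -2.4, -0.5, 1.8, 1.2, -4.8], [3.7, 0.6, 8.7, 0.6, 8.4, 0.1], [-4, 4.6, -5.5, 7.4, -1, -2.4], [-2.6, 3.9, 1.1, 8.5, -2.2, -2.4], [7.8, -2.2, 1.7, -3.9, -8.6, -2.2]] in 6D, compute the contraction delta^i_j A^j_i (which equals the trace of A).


The contraction (trace) of a rank-2 tensor is the sum of its diagonal elements.
Diagonal entries: A[1,1] = -3.8, A[2,2] = -2.4, A[3,3] = 8.7, A[4,4] = 7.4, A[5,5] = -2.2, A[6,6] = -2.2
Tr(A) = -3.8 + -2.4 + 8.7 + 7.4 + -2.2 + -2.2 = 5.5

5.5


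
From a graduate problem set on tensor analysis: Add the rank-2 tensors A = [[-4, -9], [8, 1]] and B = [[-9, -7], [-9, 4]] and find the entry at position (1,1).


Tensor addition is component-wise: (A + B)_{ij} = A_{ij} + B_{ij}.
A_{11} = -4
B_{11} = -9
(A + B)_{11} = -4 + -9 = -13

-13


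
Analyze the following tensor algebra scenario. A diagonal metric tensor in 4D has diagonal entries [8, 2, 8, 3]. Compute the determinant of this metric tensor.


For a diagonal metric, the determinant is the product of diagonal entries.
Diagonal entries: 8, 2, 8, 3
det(g) = 8 * 2 * 8 * 3 = 384

384


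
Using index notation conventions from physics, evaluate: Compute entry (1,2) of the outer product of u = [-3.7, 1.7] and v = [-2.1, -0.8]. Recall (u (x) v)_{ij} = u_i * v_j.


The outer product entry T_{ij} = u_i * v_j.
We need i=1, j=2.
u_1 = -3.7, v_2 = -0.8
T_{1,2} = -3.7 * -0.8 = 2.96

2.96


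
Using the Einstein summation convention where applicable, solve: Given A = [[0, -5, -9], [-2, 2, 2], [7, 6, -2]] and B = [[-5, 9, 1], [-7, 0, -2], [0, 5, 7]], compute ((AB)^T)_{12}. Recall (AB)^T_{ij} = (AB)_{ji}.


(AB)^T_{ij} = (AB)_{ji} = sum_k A_{jk} B_{ki}.
For i=1, j=2 we need (AB)_{21}:
A_{21} * B_{11} = -2 * -5 = 10
A_{22} * B_{21} = 2 * -7 = -14
A_{23} * B_{31} = 2 * 0 = 0
Sum = 10 + -14 + 0 = -4

-4


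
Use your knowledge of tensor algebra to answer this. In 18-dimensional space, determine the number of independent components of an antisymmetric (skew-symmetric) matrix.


An antisymmetric rank-2 tensor satisfies A_{ij} = -A_{ji}, so diagonal entries are zero.
The independent components are the upper-triangular entries: C(n, 2) = n(n-1)/2.
n = 18
C(18, 2) = 18 * 17 / 2 = 306 / 2 = 153

153


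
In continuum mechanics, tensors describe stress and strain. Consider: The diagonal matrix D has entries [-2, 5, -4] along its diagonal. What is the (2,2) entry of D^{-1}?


For a diagonal matrix, the inverse has entries (D^{-1})_{ii} = 1/d_{ii}.
The diagonal entries are: d_{11} = -2, d_{22} = 5, d_{33} = -4
We need (D^{-1})_{22} = 1/d_{22} = 1/5 = 1/5

1/5


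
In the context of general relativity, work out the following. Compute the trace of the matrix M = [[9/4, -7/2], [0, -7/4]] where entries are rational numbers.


The trace is the sum of diagonal entries.
Diagonal: M[1,1] = 9/4, M[2,2] = -7/4
Tr(M) = 9/4 + -7/4
Computing step by step:
After adding M[1,1]: 9/4
After adding M[2,2]: 1/2
Tr(M) = 1/2

1/2


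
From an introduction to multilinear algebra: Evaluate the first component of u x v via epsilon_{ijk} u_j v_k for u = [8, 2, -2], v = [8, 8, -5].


(u x v)_1 = sum_{j,k} epsilon_{1jk} u_j v_k. Only permutations of (1,2,3) contribute; the two non-zero terms are:
eps_{123} u_2 v_3 = 1 * 2 * -5 = -10
eps_{132} u_3 v_2 = -1 * -2 * 8 = 16
(u x v)_1 = 6

6


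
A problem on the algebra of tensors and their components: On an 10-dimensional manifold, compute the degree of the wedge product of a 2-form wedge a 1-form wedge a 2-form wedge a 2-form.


The degree of a wedge product is the sum of the degrees of the individual forms.
Degrees: 2, 1, 2, 2
Total degree = 2 + 1 + 2 + 2 = 7

7


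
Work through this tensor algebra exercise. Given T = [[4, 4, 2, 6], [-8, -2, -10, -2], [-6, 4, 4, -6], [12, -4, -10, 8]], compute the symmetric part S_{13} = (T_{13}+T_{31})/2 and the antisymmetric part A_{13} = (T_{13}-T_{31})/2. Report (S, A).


T_{13} = 2
T_{31} = -6
S_{13} = (2 + -6)/2 = -4/2 = -2
A_{13} = (2 - -6)/2 = 8/2 = 4
Check: S + A = -2 + 4 = 2 = T_{13}.

(-2, 4)


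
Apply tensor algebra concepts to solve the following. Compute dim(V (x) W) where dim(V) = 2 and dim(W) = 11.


The dimension of a tensor product is the product of dimensions.
dim(V) = 2, dim(W) = 11
dim(V (x) W) = 2 * 11 = 22

22


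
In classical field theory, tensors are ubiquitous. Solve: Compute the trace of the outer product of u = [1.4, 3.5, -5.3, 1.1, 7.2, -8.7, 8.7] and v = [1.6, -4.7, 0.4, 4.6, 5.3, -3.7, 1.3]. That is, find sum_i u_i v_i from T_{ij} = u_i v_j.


The outer product gives T_{ij} = u_i v_j.
The trace (contraction) is Tr(T) = sum_i T_{ii} = sum_i u_i v_i.
Diagonal entries:
T_{11} = u_1 * v_1 = 1.4 * 1.6 = 2.24
T_{22} = u_2 * v_2 = 3.5 * -4.7 = -16.45
T_{33} = u_3 * v_3 = -5.3 * 0.4 = -2.12
T_{44} = u_4 * v_4 = 1.1 * 4.6 = 5.06
T_{55} = u_5 * v_5 = 7.2 * 5.3 = 38.16
T_{66} = u_6 * v_6 = -8.7 * -3.7 = 32.19
T_{77} = u_7 * v_7 = 8.7 * 1.3 = 11.31
Tr(T) = 2.24 + -16.45 + -2.12 + 5.06 + 38.16 + 32.19 + 11.31 = 70.39

70.39


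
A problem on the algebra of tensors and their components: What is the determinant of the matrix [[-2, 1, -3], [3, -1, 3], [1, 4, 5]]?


Expanding along the first row, det(A) = a11*M_11 - a12*M_12 + a13*M_13, where M_1j is the (1,j) minor.
Minor M_11 = -1*5 - 3*4 = -17
Minor M_12 = 3*5 - 3*1 = 12
Minor M_13 = 3*4 - -1*1 = 13
det = -2*(-17) - 1*(12) + -3*(13)
    = 34 - 12 + -39
    = -17

-17


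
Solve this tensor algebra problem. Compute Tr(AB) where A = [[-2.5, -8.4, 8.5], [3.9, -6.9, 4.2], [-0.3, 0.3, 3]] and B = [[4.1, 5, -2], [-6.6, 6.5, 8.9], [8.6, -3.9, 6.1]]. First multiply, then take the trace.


Tr(AB) = sum_i (AB)_{ii} where (AB)_{ii} = sum_k A_{ik} B_{ki}.
(AB)_{11} = -2.5*4.1 + -8.4*-6.6 + 8.5*8.6 = 118.29
(AB)_{22} = 3.9*5 + -6.9*6.5 + 4.2*-3.9 = -41.73
(AB)_{33} = -0.3*-2 + 0.3*8.9 + 3*6.1 = 21.57
Tr(AB) = 118.29 + -41.73 + 21.57 = 98.13

98.13


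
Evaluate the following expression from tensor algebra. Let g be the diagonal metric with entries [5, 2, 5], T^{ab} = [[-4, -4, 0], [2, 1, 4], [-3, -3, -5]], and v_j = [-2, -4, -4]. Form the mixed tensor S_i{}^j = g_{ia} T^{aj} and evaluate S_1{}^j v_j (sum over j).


Step 1: lower the first index. For a diagonal metric, g_{ia} T^{aj} = g_{ii} T^{ij} (no sum on i).
g_{11} = 5
S_1{}^1 = 5 * T^{11} = 5 * -4 = -20
S_1{}^2 = 5 * T^{12} = 5 * -4 = -20
S_1{}^3 = 5 * T^{13} = 5 * 0 = 0
Step 2: contract S_1{}^j with v_j.
S_1{}^1 * v_1 = -20 * -2 = 40
S_1{}^2 * v_2 = -20 * -4 = 80
S_1{}^3 * v_3 = 0 * -4 = 0
Result = 40 + 80 + 0 = 120

120
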